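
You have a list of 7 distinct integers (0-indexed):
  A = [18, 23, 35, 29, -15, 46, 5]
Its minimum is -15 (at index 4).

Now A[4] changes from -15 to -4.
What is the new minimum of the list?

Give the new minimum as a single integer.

Old min = -15 (at index 4)
Change: A[4] -15 -> -4
Changed element WAS the min. Need to check: is -4 still <= all others?
  Min of remaining elements: 5
  New min = min(-4, 5) = -4

Answer: -4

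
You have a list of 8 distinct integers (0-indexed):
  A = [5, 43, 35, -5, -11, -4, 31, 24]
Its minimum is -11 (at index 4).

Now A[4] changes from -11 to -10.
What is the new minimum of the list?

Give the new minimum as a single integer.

Old min = -11 (at index 4)
Change: A[4] -11 -> -10
Changed element WAS the min. Need to check: is -10 still <= all others?
  Min of remaining elements: -5
  New min = min(-10, -5) = -10

Answer: -10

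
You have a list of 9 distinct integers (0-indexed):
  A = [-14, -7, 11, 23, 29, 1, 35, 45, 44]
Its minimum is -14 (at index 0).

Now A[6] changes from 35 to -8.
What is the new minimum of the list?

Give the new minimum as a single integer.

Old min = -14 (at index 0)
Change: A[6] 35 -> -8
Changed element was NOT the old min.
  New min = min(old_min, new_val) = min(-14, -8) = -14

Answer: -14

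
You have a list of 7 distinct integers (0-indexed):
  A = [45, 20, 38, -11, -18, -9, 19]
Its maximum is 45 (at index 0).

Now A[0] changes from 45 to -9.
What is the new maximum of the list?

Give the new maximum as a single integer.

Old max = 45 (at index 0)
Change: A[0] 45 -> -9
Changed element WAS the max -> may need rescan.
  Max of remaining elements: 38
  New max = max(-9, 38) = 38

Answer: 38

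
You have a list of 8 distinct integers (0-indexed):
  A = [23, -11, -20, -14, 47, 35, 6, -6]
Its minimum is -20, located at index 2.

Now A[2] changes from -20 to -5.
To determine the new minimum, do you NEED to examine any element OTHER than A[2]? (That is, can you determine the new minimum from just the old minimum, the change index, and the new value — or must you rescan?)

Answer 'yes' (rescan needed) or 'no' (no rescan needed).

Answer: yes

Derivation:
Old min = -20 at index 2
Change at index 2: -20 -> -5
Index 2 WAS the min and new value -5 > old min -20. Must rescan other elements to find the new min.
Needs rescan: yes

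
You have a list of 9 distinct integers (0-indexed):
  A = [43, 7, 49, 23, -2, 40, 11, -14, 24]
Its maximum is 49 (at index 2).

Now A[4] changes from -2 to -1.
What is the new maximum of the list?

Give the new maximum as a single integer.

Old max = 49 (at index 2)
Change: A[4] -2 -> -1
Changed element was NOT the old max.
  New max = max(old_max, new_val) = max(49, -1) = 49

Answer: 49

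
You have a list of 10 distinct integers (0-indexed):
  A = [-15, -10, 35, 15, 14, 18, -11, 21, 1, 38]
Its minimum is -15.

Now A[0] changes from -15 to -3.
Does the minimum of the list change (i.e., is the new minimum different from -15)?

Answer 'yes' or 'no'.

Answer: yes

Derivation:
Old min = -15
Change: A[0] -15 -> -3
Changed element was the min; new min must be rechecked.
New min = -11; changed? yes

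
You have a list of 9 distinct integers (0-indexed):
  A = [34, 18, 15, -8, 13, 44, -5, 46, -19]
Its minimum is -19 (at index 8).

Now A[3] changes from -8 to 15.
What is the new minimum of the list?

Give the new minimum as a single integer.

Old min = -19 (at index 8)
Change: A[3] -8 -> 15
Changed element was NOT the old min.
  New min = min(old_min, new_val) = min(-19, 15) = -19

Answer: -19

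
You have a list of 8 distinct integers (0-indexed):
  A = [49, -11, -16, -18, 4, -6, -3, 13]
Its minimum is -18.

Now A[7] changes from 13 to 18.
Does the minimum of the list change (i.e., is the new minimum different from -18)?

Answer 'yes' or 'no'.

Answer: no

Derivation:
Old min = -18
Change: A[7] 13 -> 18
Changed element was NOT the min; min changes only if 18 < -18.
New min = -18; changed? no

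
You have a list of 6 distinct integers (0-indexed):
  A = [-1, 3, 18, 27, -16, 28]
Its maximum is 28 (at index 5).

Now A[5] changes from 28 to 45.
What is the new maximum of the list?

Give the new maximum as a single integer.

Old max = 28 (at index 5)
Change: A[5] 28 -> 45
Changed element WAS the max -> may need rescan.
  Max of remaining elements: 27
  New max = max(45, 27) = 45

Answer: 45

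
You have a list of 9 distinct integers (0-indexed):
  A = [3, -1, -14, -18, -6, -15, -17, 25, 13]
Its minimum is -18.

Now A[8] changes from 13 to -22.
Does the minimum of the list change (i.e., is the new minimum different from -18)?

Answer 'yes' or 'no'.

Old min = -18
Change: A[8] 13 -> -22
Changed element was NOT the min; min changes only if -22 < -18.
New min = -22; changed? yes

Answer: yes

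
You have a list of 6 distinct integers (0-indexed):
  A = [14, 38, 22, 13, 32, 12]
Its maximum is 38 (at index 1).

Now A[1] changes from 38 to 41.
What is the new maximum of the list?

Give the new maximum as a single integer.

Old max = 38 (at index 1)
Change: A[1] 38 -> 41
Changed element WAS the max -> may need rescan.
  Max of remaining elements: 32
  New max = max(41, 32) = 41

Answer: 41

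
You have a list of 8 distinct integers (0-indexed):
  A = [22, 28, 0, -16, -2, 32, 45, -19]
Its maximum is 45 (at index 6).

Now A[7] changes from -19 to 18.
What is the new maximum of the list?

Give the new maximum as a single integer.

Old max = 45 (at index 6)
Change: A[7] -19 -> 18
Changed element was NOT the old max.
  New max = max(old_max, new_val) = max(45, 18) = 45

Answer: 45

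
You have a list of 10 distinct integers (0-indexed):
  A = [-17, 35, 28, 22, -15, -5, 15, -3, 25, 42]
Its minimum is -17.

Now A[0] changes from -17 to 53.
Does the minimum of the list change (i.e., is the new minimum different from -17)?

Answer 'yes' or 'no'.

Old min = -17
Change: A[0] -17 -> 53
Changed element was the min; new min must be rechecked.
New min = -15; changed? yes

Answer: yes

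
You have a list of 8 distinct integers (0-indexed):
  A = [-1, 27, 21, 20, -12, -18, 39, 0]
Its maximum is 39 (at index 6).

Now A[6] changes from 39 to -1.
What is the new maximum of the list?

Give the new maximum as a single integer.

Answer: 27

Derivation:
Old max = 39 (at index 6)
Change: A[6] 39 -> -1
Changed element WAS the max -> may need rescan.
  Max of remaining elements: 27
  New max = max(-1, 27) = 27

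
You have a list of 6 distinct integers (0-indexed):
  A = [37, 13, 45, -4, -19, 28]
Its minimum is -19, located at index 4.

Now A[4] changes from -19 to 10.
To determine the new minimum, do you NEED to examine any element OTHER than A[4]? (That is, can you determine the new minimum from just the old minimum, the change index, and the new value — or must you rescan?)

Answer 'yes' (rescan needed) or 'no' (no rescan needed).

Old min = -19 at index 4
Change at index 4: -19 -> 10
Index 4 WAS the min and new value 10 > old min -19. Must rescan other elements to find the new min.
Needs rescan: yes

Answer: yes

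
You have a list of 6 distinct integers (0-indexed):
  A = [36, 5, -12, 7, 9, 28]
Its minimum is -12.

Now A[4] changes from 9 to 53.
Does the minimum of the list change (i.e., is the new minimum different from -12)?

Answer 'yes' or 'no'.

Old min = -12
Change: A[4] 9 -> 53
Changed element was NOT the min; min changes only if 53 < -12.
New min = -12; changed? no

Answer: no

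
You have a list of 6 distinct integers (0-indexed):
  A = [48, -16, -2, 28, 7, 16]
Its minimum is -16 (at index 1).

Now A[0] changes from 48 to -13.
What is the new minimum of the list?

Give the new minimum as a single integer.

Answer: -16

Derivation:
Old min = -16 (at index 1)
Change: A[0] 48 -> -13
Changed element was NOT the old min.
  New min = min(old_min, new_val) = min(-16, -13) = -16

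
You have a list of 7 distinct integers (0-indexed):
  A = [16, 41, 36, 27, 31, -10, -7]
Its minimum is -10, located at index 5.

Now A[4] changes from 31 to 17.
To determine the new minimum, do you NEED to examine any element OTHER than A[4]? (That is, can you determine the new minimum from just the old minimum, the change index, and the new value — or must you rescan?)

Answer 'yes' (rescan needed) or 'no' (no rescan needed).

Old min = -10 at index 5
Change at index 4: 31 -> 17
Index 4 was NOT the min. New min = min(-10, 17). No rescan of other elements needed.
Needs rescan: no

Answer: no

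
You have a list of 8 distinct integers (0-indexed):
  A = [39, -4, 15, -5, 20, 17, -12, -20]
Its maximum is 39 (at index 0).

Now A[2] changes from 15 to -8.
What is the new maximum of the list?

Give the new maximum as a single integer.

Answer: 39

Derivation:
Old max = 39 (at index 0)
Change: A[2] 15 -> -8
Changed element was NOT the old max.
  New max = max(old_max, new_val) = max(39, -8) = 39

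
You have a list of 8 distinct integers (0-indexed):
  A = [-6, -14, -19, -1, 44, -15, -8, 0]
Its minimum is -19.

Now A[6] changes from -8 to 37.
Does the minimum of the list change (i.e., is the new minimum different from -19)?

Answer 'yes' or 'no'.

Answer: no

Derivation:
Old min = -19
Change: A[6] -8 -> 37
Changed element was NOT the min; min changes only if 37 < -19.
New min = -19; changed? no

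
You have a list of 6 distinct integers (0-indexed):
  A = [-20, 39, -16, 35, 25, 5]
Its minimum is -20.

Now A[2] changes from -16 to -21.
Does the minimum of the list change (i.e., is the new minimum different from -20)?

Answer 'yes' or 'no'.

Answer: yes

Derivation:
Old min = -20
Change: A[2] -16 -> -21
Changed element was NOT the min; min changes only if -21 < -20.
New min = -21; changed? yes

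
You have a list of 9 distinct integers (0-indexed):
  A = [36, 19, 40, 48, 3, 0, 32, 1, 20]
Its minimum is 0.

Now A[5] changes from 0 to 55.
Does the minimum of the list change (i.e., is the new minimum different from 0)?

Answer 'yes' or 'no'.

Old min = 0
Change: A[5] 0 -> 55
Changed element was the min; new min must be rechecked.
New min = 1; changed? yes

Answer: yes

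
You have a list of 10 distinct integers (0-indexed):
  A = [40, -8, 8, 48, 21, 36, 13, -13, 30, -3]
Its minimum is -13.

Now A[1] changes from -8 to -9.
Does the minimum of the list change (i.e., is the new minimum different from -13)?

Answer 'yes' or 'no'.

Answer: no

Derivation:
Old min = -13
Change: A[1] -8 -> -9
Changed element was NOT the min; min changes only if -9 < -13.
New min = -13; changed? no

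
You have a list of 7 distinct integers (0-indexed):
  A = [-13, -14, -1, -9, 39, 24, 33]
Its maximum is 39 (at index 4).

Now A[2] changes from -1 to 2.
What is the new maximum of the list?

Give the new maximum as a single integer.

Old max = 39 (at index 4)
Change: A[2] -1 -> 2
Changed element was NOT the old max.
  New max = max(old_max, new_val) = max(39, 2) = 39

Answer: 39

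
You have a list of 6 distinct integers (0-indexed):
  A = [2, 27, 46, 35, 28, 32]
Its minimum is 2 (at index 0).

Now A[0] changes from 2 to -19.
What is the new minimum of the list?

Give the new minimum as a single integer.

Answer: -19

Derivation:
Old min = 2 (at index 0)
Change: A[0] 2 -> -19
Changed element WAS the min. Need to check: is -19 still <= all others?
  Min of remaining elements: 27
  New min = min(-19, 27) = -19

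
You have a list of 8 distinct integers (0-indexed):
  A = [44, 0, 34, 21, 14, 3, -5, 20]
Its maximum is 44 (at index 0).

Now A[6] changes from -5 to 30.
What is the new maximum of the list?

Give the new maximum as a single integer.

Old max = 44 (at index 0)
Change: A[6] -5 -> 30
Changed element was NOT the old max.
  New max = max(old_max, new_val) = max(44, 30) = 44

Answer: 44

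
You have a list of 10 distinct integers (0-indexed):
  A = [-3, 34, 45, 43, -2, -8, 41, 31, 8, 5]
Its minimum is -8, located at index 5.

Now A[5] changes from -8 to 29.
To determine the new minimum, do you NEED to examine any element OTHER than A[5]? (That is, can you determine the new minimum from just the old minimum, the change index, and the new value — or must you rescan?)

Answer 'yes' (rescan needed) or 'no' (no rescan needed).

Old min = -8 at index 5
Change at index 5: -8 -> 29
Index 5 WAS the min and new value 29 > old min -8. Must rescan other elements to find the new min.
Needs rescan: yes

Answer: yes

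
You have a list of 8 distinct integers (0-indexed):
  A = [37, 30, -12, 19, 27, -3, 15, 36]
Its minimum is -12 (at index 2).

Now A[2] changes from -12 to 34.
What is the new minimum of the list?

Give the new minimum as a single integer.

Answer: -3

Derivation:
Old min = -12 (at index 2)
Change: A[2] -12 -> 34
Changed element WAS the min. Need to check: is 34 still <= all others?
  Min of remaining elements: -3
  New min = min(34, -3) = -3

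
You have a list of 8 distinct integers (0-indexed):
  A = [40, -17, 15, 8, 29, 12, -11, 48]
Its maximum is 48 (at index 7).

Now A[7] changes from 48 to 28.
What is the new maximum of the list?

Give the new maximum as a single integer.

Old max = 48 (at index 7)
Change: A[7] 48 -> 28
Changed element WAS the max -> may need rescan.
  Max of remaining elements: 40
  New max = max(28, 40) = 40

Answer: 40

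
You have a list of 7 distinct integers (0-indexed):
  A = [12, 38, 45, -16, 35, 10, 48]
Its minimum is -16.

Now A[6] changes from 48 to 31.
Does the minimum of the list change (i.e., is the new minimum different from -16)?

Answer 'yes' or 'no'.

Answer: no

Derivation:
Old min = -16
Change: A[6] 48 -> 31
Changed element was NOT the min; min changes only if 31 < -16.
New min = -16; changed? no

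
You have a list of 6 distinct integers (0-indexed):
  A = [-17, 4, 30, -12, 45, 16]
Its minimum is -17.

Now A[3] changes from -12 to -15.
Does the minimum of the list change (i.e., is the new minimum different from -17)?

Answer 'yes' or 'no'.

Answer: no

Derivation:
Old min = -17
Change: A[3] -12 -> -15
Changed element was NOT the min; min changes only if -15 < -17.
New min = -17; changed? no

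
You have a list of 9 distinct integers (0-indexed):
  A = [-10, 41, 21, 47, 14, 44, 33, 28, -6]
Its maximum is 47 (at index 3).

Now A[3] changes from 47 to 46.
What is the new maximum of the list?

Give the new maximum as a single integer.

Old max = 47 (at index 3)
Change: A[3] 47 -> 46
Changed element WAS the max -> may need rescan.
  Max of remaining elements: 44
  New max = max(46, 44) = 46

Answer: 46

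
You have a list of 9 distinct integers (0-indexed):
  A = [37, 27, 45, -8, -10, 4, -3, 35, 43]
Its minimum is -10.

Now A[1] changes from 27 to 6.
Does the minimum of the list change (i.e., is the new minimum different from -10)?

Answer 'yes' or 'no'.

Old min = -10
Change: A[1] 27 -> 6
Changed element was NOT the min; min changes only if 6 < -10.
New min = -10; changed? no

Answer: no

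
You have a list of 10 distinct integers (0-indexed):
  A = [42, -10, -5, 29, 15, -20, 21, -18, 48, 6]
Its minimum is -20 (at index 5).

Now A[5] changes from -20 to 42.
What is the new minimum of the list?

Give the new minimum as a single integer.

Answer: -18

Derivation:
Old min = -20 (at index 5)
Change: A[5] -20 -> 42
Changed element WAS the min. Need to check: is 42 still <= all others?
  Min of remaining elements: -18
  New min = min(42, -18) = -18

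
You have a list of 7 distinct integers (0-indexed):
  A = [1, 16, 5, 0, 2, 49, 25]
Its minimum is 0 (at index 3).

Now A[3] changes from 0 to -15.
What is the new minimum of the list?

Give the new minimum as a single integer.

Answer: -15

Derivation:
Old min = 0 (at index 3)
Change: A[3] 0 -> -15
Changed element WAS the min. Need to check: is -15 still <= all others?
  Min of remaining elements: 1
  New min = min(-15, 1) = -15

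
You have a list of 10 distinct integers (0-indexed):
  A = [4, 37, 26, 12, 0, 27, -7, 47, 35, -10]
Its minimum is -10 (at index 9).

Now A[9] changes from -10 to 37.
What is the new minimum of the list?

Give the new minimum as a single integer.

Answer: -7

Derivation:
Old min = -10 (at index 9)
Change: A[9] -10 -> 37
Changed element WAS the min. Need to check: is 37 still <= all others?
  Min of remaining elements: -7
  New min = min(37, -7) = -7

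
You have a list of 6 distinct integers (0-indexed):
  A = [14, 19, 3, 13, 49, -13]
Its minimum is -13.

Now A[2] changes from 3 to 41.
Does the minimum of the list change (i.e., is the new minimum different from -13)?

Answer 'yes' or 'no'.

Answer: no

Derivation:
Old min = -13
Change: A[2] 3 -> 41
Changed element was NOT the min; min changes only if 41 < -13.
New min = -13; changed? no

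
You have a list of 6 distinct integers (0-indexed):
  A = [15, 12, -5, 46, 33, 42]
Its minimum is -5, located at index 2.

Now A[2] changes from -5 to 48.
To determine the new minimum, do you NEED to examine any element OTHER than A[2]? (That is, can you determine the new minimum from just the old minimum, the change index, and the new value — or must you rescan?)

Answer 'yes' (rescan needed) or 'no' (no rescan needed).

Old min = -5 at index 2
Change at index 2: -5 -> 48
Index 2 WAS the min and new value 48 > old min -5. Must rescan other elements to find the new min.
Needs rescan: yes

Answer: yes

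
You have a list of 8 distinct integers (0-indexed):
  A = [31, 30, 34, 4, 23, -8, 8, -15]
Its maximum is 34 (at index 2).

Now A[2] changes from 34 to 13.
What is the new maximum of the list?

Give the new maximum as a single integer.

Answer: 31

Derivation:
Old max = 34 (at index 2)
Change: A[2] 34 -> 13
Changed element WAS the max -> may need rescan.
  Max of remaining elements: 31
  New max = max(13, 31) = 31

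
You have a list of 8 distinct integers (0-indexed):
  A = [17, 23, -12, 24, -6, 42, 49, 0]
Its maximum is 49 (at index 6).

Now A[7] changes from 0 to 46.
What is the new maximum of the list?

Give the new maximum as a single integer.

Old max = 49 (at index 6)
Change: A[7] 0 -> 46
Changed element was NOT the old max.
  New max = max(old_max, new_val) = max(49, 46) = 49

Answer: 49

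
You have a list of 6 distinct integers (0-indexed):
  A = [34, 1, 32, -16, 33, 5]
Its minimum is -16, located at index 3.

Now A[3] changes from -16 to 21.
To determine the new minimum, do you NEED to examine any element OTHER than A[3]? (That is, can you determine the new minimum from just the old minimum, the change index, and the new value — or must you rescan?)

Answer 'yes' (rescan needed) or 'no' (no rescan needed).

Old min = -16 at index 3
Change at index 3: -16 -> 21
Index 3 WAS the min and new value 21 > old min -16. Must rescan other elements to find the new min.
Needs rescan: yes

Answer: yes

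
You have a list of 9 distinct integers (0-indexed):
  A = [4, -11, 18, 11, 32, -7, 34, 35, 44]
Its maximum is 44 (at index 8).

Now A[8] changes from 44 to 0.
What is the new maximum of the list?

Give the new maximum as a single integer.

Old max = 44 (at index 8)
Change: A[8] 44 -> 0
Changed element WAS the max -> may need rescan.
  Max of remaining elements: 35
  New max = max(0, 35) = 35

Answer: 35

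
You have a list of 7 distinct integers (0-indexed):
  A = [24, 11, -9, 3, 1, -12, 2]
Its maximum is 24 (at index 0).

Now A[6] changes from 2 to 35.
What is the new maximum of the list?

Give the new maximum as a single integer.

Old max = 24 (at index 0)
Change: A[6] 2 -> 35
Changed element was NOT the old max.
  New max = max(old_max, new_val) = max(24, 35) = 35

Answer: 35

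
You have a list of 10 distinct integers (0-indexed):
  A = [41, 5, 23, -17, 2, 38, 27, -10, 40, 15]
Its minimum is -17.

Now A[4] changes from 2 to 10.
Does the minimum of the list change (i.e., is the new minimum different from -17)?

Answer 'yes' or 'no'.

Old min = -17
Change: A[4] 2 -> 10
Changed element was NOT the min; min changes only if 10 < -17.
New min = -17; changed? no

Answer: no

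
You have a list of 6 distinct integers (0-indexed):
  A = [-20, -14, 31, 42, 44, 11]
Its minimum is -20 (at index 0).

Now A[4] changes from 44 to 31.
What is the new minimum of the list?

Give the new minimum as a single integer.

Old min = -20 (at index 0)
Change: A[4] 44 -> 31
Changed element was NOT the old min.
  New min = min(old_min, new_val) = min(-20, 31) = -20

Answer: -20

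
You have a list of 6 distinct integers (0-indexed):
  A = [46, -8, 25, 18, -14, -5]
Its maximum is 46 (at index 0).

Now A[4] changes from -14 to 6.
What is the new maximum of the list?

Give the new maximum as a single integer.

Old max = 46 (at index 0)
Change: A[4] -14 -> 6
Changed element was NOT the old max.
  New max = max(old_max, new_val) = max(46, 6) = 46

Answer: 46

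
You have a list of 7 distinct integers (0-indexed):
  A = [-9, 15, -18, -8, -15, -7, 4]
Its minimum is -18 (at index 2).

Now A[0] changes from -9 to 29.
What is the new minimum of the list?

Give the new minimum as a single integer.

Answer: -18

Derivation:
Old min = -18 (at index 2)
Change: A[0] -9 -> 29
Changed element was NOT the old min.
  New min = min(old_min, new_val) = min(-18, 29) = -18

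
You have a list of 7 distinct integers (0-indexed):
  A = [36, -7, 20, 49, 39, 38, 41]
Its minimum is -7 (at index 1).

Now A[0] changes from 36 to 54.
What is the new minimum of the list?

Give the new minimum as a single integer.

Answer: -7

Derivation:
Old min = -7 (at index 1)
Change: A[0] 36 -> 54
Changed element was NOT the old min.
  New min = min(old_min, new_val) = min(-7, 54) = -7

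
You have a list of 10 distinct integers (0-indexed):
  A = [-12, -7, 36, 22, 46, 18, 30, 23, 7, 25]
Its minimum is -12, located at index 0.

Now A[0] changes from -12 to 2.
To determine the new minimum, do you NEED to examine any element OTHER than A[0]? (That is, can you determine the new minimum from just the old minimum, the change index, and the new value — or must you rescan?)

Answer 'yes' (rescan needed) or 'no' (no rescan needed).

Answer: yes

Derivation:
Old min = -12 at index 0
Change at index 0: -12 -> 2
Index 0 WAS the min and new value 2 > old min -12. Must rescan other elements to find the new min.
Needs rescan: yes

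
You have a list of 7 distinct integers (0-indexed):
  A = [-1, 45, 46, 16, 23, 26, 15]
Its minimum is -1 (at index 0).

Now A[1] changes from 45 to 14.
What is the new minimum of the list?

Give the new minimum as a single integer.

Answer: -1

Derivation:
Old min = -1 (at index 0)
Change: A[1] 45 -> 14
Changed element was NOT the old min.
  New min = min(old_min, new_val) = min(-1, 14) = -1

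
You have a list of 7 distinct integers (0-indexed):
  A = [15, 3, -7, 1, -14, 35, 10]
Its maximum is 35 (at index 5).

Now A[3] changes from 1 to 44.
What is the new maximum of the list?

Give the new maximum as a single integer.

Old max = 35 (at index 5)
Change: A[3] 1 -> 44
Changed element was NOT the old max.
  New max = max(old_max, new_val) = max(35, 44) = 44

Answer: 44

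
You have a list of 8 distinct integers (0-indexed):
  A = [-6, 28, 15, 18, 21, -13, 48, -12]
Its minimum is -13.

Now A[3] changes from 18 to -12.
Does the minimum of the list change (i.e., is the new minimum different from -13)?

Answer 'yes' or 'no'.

Old min = -13
Change: A[3] 18 -> -12
Changed element was NOT the min; min changes only if -12 < -13.
New min = -13; changed? no

Answer: no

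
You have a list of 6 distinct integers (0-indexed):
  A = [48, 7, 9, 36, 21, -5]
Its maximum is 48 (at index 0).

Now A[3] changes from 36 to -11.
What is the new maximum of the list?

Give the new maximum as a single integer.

Answer: 48

Derivation:
Old max = 48 (at index 0)
Change: A[3] 36 -> -11
Changed element was NOT the old max.
  New max = max(old_max, new_val) = max(48, -11) = 48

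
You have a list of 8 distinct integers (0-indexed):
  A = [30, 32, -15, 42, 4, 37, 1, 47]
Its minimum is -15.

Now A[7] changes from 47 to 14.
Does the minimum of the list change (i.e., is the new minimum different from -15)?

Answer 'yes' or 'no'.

Old min = -15
Change: A[7] 47 -> 14
Changed element was NOT the min; min changes only if 14 < -15.
New min = -15; changed? no

Answer: no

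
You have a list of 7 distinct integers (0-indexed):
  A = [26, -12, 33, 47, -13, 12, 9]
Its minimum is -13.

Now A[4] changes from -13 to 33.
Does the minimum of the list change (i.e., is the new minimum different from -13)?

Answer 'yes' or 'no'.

Old min = -13
Change: A[4] -13 -> 33
Changed element was the min; new min must be rechecked.
New min = -12; changed? yes

Answer: yes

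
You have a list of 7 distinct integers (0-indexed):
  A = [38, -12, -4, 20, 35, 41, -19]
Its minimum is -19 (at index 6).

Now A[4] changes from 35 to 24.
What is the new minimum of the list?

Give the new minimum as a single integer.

Answer: -19

Derivation:
Old min = -19 (at index 6)
Change: A[4] 35 -> 24
Changed element was NOT the old min.
  New min = min(old_min, new_val) = min(-19, 24) = -19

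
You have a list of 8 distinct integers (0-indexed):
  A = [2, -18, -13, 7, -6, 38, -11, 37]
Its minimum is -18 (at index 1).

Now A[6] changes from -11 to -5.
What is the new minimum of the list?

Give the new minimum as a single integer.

Old min = -18 (at index 1)
Change: A[6] -11 -> -5
Changed element was NOT the old min.
  New min = min(old_min, new_val) = min(-18, -5) = -18

Answer: -18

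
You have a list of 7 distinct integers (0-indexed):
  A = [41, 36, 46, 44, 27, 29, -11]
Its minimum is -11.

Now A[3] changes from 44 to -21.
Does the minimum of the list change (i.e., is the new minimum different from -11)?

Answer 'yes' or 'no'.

Answer: yes

Derivation:
Old min = -11
Change: A[3] 44 -> -21
Changed element was NOT the min; min changes only if -21 < -11.
New min = -21; changed? yes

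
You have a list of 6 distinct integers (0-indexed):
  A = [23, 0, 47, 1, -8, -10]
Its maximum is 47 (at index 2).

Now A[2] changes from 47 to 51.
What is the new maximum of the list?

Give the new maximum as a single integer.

Old max = 47 (at index 2)
Change: A[2] 47 -> 51
Changed element WAS the max -> may need rescan.
  Max of remaining elements: 23
  New max = max(51, 23) = 51

Answer: 51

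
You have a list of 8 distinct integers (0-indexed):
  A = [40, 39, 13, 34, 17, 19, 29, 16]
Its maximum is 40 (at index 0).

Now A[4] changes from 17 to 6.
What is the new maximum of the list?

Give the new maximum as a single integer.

Old max = 40 (at index 0)
Change: A[4] 17 -> 6
Changed element was NOT the old max.
  New max = max(old_max, new_val) = max(40, 6) = 40

Answer: 40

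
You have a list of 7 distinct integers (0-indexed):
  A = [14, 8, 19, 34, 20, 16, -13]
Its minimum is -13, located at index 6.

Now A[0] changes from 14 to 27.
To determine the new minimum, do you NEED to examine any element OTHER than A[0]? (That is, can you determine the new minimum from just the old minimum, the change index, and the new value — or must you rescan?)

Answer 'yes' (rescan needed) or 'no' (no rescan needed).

Old min = -13 at index 6
Change at index 0: 14 -> 27
Index 0 was NOT the min. New min = min(-13, 27). No rescan of other elements needed.
Needs rescan: no

Answer: no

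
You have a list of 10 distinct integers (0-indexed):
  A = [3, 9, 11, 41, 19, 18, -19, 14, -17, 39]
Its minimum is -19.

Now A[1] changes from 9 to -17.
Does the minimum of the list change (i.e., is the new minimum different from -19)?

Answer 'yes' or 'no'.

Old min = -19
Change: A[1] 9 -> -17
Changed element was NOT the min; min changes only if -17 < -19.
New min = -19; changed? no

Answer: no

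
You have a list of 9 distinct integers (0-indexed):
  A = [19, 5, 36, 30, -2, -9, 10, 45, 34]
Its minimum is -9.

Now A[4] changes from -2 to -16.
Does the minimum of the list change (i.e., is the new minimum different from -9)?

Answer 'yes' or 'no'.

Answer: yes

Derivation:
Old min = -9
Change: A[4] -2 -> -16
Changed element was NOT the min; min changes only if -16 < -9.
New min = -16; changed? yes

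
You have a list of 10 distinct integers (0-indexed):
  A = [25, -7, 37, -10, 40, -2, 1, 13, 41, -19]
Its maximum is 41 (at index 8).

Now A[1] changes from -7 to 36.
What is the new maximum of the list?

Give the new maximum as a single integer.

Old max = 41 (at index 8)
Change: A[1] -7 -> 36
Changed element was NOT the old max.
  New max = max(old_max, new_val) = max(41, 36) = 41

Answer: 41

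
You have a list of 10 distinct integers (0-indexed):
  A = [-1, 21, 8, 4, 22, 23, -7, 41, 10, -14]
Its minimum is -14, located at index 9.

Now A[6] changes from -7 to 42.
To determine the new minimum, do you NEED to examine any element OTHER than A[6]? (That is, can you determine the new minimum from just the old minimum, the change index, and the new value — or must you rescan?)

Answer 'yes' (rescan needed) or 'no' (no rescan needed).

Old min = -14 at index 9
Change at index 6: -7 -> 42
Index 6 was NOT the min. New min = min(-14, 42). No rescan of other elements needed.
Needs rescan: no

Answer: no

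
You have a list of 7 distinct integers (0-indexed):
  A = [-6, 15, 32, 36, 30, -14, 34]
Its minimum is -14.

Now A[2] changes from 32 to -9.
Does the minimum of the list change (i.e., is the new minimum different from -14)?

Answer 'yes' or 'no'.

Old min = -14
Change: A[2] 32 -> -9
Changed element was NOT the min; min changes only if -9 < -14.
New min = -14; changed? no

Answer: no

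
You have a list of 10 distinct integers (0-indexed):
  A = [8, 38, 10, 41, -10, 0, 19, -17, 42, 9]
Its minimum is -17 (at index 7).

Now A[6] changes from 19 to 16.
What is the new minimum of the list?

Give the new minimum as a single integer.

Answer: -17

Derivation:
Old min = -17 (at index 7)
Change: A[6] 19 -> 16
Changed element was NOT the old min.
  New min = min(old_min, new_val) = min(-17, 16) = -17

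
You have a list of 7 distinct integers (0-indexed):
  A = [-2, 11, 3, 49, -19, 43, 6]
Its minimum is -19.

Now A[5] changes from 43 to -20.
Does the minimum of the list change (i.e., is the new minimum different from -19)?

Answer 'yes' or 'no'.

Old min = -19
Change: A[5] 43 -> -20
Changed element was NOT the min; min changes only if -20 < -19.
New min = -20; changed? yes

Answer: yes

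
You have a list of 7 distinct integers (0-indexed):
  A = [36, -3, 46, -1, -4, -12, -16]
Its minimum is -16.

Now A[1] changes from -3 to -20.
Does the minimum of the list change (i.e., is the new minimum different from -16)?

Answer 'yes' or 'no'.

Answer: yes

Derivation:
Old min = -16
Change: A[1] -3 -> -20
Changed element was NOT the min; min changes only if -20 < -16.
New min = -20; changed? yes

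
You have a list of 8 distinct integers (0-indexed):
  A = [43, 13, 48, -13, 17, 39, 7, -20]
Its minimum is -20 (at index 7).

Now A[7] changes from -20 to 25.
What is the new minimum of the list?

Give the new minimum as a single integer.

Answer: -13

Derivation:
Old min = -20 (at index 7)
Change: A[7] -20 -> 25
Changed element WAS the min. Need to check: is 25 still <= all others?
  Min of remaining elements: -13
  New min = min(25, -13) = -13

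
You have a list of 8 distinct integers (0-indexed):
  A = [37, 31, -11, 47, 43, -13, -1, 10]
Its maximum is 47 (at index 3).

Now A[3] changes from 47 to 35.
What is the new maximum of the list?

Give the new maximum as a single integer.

Answer: 43

Derivation:
Old max = 47 (at index 3)
Change: A[3] 47 -> 35
Changed element WAS the max -> may need rescan.
  Max of remaining elements: 43
  New max = max(35, 43) = 43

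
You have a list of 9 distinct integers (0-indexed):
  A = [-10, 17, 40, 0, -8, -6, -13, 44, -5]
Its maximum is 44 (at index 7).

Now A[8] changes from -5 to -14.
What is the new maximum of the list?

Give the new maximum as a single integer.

Old max = 44 (at index 7)
Change: A[8] -5 -> -14
Changed element was NOT the old max.
  New max = max(old_max, new_val) = max(44, -14) = 44

Answer: 44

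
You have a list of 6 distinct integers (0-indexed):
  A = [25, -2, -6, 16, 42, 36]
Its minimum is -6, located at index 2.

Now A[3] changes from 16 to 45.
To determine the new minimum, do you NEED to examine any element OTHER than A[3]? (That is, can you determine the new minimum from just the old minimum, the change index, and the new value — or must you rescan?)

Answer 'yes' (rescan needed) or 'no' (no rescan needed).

Answer: no

Derivation:
Old min = -6 at index 2
Change at index 3: 16 -> 45
Index 3 was NOT the min. New min = min(-6, 45). No rescan of other elements needed.
Needs rescan: no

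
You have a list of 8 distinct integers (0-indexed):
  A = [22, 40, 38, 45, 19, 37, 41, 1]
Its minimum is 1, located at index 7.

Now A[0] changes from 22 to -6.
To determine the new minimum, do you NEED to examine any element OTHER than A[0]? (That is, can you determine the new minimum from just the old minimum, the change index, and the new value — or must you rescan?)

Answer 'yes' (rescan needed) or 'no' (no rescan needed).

Answer: no

Derivation:
Old min = 1 at index 7
Change at index 0: 22 -> -6
Index 0 was NOT the min. New min = min(1, -6). No rescan of other elements needed.
Needs rescan: no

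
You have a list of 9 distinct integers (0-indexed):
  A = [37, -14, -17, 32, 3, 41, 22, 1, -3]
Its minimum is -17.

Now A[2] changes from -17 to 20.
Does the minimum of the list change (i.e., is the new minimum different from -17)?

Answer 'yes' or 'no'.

Answer: yes

Derivation:
Old min = -17
Change: A[2] -17 -> 20
Changed element was the min; new min must be rechecked.
New min = -14; changed? yes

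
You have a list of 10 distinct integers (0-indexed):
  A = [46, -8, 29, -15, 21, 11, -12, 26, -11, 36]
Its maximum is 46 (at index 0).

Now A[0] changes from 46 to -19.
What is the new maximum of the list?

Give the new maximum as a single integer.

Answer: 36

Derivation:
Old max = 46 (at index 0)
Change: A[0] 46 -> -19
Changed element WAS the max -> may need rescan.
  Max of remaining elements: 36
  New max = max(-19, 36) = 36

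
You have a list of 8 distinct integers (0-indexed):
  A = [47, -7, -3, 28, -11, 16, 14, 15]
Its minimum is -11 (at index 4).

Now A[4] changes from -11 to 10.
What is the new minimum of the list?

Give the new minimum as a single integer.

Answer: -7

Derivation:
Old min = -11 (at index 4)
Change: A[4] -11 -> 10
Changed element WAS the min. Need to check: is 10 still <= all others?
  Min of remaining elements: -7
  New min = min(10, -7) = -7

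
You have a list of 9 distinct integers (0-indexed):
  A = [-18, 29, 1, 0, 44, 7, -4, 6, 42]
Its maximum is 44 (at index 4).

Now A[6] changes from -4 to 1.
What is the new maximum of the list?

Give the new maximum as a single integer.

Old max = 44 (at index 4)
Change: A[6] -4 -> 1
Changed element was NOT the old max.
  New max = max(old_max, new_val) = max(44, 1) = 44

Answer: 44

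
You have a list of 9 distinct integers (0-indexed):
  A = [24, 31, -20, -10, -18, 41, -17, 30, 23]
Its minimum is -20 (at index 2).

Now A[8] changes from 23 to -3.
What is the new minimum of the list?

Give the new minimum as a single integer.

Answer: -20

Derivation:
Old min = -20 (at index 2)
Change: A[8] 23 -> -3
Changed element was NOT the old min.
  New min = min(old_min, new_val) = min(-20, -3) = -20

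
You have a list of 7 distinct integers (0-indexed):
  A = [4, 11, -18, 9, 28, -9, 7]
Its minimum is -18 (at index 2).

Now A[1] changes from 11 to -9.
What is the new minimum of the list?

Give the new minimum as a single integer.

Answer: -18

Derivation:
Old min = -18 (at index 2)
Change: A[1] 11 -> -9
Changed element was NOT the old min.
  New min = min(old_min, new_val) = min(-18, -9) = -18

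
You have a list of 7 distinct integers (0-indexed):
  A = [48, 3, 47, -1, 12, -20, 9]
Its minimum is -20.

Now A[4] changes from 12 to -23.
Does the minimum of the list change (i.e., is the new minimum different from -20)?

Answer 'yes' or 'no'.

Answer: yes

Derivation:
Old min = -20
Change: A[4] 12 -> -23
Changed element was NOT the min; min changes only if -23 < -20.
New min = -23; changed? yes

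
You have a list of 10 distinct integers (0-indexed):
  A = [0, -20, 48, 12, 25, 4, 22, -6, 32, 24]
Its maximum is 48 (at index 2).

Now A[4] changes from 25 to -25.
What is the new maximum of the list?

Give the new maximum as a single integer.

Answer: 48

Derivation:
Old max = 48 (at index 2)
Change: A[4] 25 -> -25
Changed element was NOT the old max.
  New max = max(old_max, new_val) = max(48, -25) = 48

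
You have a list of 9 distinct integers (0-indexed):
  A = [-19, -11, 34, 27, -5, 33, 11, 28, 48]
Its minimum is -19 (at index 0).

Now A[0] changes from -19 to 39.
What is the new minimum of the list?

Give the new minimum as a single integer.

Answer: -11

Derivation:
Old min = -19 (at index 0)
Change: A[0] -19 -> 39
Changed element WAS the min. Need to check: is 39 still <= all others?
  Min of remaining elements: -11
  New min = min(39, -11) = -11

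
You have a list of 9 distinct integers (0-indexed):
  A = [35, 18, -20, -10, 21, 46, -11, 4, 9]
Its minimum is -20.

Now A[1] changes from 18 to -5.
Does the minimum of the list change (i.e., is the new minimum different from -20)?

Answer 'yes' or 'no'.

Old min = -20
Change: A[1] 18 -> -5
Changed element was NOT the min; min changes only if -5 < -20.
New min = -20; changed? no

Answer: no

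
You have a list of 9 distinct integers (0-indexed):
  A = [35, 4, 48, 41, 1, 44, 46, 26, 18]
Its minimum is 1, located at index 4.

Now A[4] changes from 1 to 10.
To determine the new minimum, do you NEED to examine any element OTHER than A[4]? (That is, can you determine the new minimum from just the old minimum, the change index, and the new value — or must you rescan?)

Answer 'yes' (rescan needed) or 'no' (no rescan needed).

Answer: yes

Derivation:
Old min = 1 at index 4
Change at index 4: 1 -> 10
Index 4 WAS the min and new value 10 > old min 1. Must rescan other elements to find the new min.
Needs rescan: yes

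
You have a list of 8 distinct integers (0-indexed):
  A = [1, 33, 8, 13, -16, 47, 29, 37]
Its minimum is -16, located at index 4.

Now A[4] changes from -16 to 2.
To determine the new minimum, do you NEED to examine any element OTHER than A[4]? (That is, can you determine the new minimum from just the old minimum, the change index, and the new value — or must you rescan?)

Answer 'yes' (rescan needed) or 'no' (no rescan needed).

Answer: yes

Derivation:
Old min = -16 at index 4
Change at index 4: -16 -> 2
Index 4 WAS the min and new value 2 > old min -16. Must rescan other elements to find the new min.
Needs rescan: yes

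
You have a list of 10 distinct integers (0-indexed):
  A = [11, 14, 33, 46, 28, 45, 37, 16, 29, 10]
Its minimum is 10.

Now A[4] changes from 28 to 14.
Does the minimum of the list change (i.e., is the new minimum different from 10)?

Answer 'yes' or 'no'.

Answer: no

Derivation:
Old min = 10
Change: A[4] 28 -> 14
Changed element was NOT the min; min changes only if 14 < 10.
New min = 10; changed? no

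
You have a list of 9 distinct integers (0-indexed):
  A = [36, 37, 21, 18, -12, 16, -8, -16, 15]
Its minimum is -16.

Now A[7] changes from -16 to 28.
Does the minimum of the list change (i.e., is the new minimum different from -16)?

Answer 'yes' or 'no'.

Answer: yes

Derivation:
Old min = -16
Change: A[7] -16 -> 28
Changed element was the min; new min must be rechecked.
New min = -12; changed? yes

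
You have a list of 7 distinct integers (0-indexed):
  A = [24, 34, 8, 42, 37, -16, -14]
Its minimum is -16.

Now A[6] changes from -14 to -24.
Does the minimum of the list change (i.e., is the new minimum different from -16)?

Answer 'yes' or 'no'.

Answer: yes

Derivation:
Old min = -16
Change: A[6] -14 -> -24
Changed element was NOT the min; min changes only if -24 < -16.
New min = -24; changed? yes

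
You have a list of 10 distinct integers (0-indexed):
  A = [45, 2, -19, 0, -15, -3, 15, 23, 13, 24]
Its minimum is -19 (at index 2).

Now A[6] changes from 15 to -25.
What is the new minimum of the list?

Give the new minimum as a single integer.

Answer: -25

Derivation:
Old min = -19 (at index 2)
Change: A[6] 15 -> -25
Changed element was NOT the old min.
  New min = min(old_min, new_val) = min(-19, -25) = -25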